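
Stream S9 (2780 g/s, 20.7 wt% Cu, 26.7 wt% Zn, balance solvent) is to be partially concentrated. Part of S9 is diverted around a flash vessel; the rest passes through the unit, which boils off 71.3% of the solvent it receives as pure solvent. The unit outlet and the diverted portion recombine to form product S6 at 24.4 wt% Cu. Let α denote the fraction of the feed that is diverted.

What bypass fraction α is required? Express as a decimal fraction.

0.596

All 2780×0.207 = 575.46 g/s of Cu reaches S6, so S6 = 575.46/0.244 = 2358.4 g/s and vapour = 421.56 g/s.
The evaporator receives (1−α)·2780 of feed at 0.526 solvent and removes 0.713 of that solvent:
0.713×0.526×(1−α)×2780 = 421.56
(1−α) = 421.56/1042.6 = 0.4043;  α = 0.5957.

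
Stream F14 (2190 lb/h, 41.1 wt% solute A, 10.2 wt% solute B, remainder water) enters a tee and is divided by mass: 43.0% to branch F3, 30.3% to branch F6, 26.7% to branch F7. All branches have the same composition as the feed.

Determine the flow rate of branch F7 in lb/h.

584.7 lb/h

Branch F7 flow = 0.267×2190 = 584.73 lb/h.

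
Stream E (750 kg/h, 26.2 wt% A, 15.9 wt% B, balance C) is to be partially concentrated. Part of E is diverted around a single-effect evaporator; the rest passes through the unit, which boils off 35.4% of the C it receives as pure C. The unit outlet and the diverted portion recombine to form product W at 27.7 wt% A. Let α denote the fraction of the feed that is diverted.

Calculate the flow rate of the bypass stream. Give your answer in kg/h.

All 750×0.262 = 196.5 kg/h of A reaches W, so W = 196.5/0.277 = 709.39 kg/h and vapour = 40.614 kg/h.
The evaporator receives (1−α)·750 of feed at 0.579 C and removes 0.354 of that C:
0.354×0.579×(1−α)×750 = 40.614
(1−α) = 40.614/153.72 = 0.2642;  α = 0.7358.
Bypass flow = 0.7358×750 = 551.85 kg/h.

551.9 kg/h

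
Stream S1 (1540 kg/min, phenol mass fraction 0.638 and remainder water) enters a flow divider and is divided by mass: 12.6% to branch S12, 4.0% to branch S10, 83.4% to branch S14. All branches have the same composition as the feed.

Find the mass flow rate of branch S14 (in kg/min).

Branch S14 flow = 0.834×1540 = 1284.4 kg/min.

1284 kg/min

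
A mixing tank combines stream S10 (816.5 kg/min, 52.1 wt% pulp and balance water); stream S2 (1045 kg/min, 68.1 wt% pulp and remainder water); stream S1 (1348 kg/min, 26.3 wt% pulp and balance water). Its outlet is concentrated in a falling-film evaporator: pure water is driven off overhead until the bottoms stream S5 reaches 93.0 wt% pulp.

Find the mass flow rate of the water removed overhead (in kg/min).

1606 kg/min

pulp entering = 816.5×0.521 + 1045×0.681 + 1348×0.263 = 1491.6 kg/min.
All pulp reports to S5, so S5 = 1491.6/0.930 = 1603.8 kg/min.
Total feed = 3209.5 kg/min; overhead = 3209.5 − 1603.8 = 1605.7 kg/min.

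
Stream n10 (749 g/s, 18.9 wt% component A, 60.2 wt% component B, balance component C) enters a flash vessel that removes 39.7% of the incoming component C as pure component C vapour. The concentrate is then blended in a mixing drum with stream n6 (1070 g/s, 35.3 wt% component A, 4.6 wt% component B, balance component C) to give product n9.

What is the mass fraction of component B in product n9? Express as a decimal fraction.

0.2847

Vapour removed = 0.397×0.209×749 = 62.147 g/s; concentrate = 686.85 g/s.
component B reaching the mixer = 450.9 (from concentrate) + 1070×0.046 = 500.12 g/s.
Product flow = 686.85 + 1070 = 1756.9 g/s; component B fraction = 0.2847.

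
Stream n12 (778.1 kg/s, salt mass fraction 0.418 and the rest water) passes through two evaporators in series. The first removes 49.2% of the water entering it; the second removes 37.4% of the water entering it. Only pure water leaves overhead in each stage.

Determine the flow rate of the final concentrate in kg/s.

469.3 kg/s

water in feed = 778.1×0.582 = 452.85 kg/s.
After stage 1: water left = (1−0.492)×452.85 = 230.05; stream total = 555.3 kg/s.
After stage 2: water left = (1−0.374)×230.05 = 144.01; final concentrate = 469.26 kg/s.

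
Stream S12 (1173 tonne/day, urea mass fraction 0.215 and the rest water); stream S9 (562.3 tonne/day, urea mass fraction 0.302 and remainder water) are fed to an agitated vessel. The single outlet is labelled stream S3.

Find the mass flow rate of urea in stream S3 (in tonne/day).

urea out = urea in = 1173×0.215 + 562.3×0.302 = 422.01 tonne/day.

422 tonne/day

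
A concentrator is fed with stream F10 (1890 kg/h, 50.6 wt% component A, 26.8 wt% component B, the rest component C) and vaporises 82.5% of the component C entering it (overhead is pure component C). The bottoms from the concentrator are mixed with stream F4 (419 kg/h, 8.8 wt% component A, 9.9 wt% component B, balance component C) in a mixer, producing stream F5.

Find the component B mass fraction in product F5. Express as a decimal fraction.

Vapour removed = 0.825×0.226×1890 = 352.39 kg/h; concentrate = 1537.6 kg/h.
component B reaching the mixer = 506.52 (from concentrate) + 419×0.099 = 548 kg/h.
Product flow = 1537.6 + 419 = 1956.6 kg/h; component B fraction = 0.280.

0.280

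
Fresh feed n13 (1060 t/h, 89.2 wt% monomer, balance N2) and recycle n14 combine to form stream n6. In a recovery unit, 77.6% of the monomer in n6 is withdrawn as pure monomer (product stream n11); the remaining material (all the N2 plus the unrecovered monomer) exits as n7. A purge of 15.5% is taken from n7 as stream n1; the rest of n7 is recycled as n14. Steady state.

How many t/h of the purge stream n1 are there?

155 t/h

N2 enters only via n13 and leaves only via the purge: 1060×0.108 = 0.155×(N2 in n7), and the recovery unit passes all N2, so N2 in n6 = N2 in n7 = 738.58 t/h.
monomer in n6: m_A = 1060×0.892 + (1−0.155)·(1−0.776)·m_A, so m_A = 945.52/0.8107 = 1166.3 t/h.
n7 = (1−0.776)×1166.3 + 738.58 = 999.83 t/h.
Purge n1 = 0.155×999.83 = 154.97 t/h.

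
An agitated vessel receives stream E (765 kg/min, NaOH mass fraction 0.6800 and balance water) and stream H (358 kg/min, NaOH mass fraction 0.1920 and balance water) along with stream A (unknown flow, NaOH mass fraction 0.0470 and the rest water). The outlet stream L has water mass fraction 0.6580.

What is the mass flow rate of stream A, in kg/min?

Let A be the unknown flow. Total out = 1123 + A.
water balance: 534.06 + 0.953·A = 0.658·(1123 + A)
(0.953 − 0.658)·A = 0.658×1123 − 534.06 = 204.87
A = 204.87 / 0.295 = 694.47 kg/min

694.5 kg/min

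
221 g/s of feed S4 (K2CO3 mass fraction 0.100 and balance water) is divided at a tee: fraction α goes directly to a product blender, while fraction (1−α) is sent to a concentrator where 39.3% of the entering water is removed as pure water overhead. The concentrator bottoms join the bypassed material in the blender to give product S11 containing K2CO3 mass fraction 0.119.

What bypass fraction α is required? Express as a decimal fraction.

0.549

All 221×0.100 = 22.1 g/s of K2CO3 reaches S11, so S11 = 22.1/0.119 = 185.71 g/s and vapour = 35.286 g/s.
The evaporator receives (1−α)·221 of feed at 0.900 water and removes 0.393 of that water:
0.393×0.900×(1−α)×221 = 35.286
(1−α) = 35.286/78.168 = 0.4514;  α = 0.5486.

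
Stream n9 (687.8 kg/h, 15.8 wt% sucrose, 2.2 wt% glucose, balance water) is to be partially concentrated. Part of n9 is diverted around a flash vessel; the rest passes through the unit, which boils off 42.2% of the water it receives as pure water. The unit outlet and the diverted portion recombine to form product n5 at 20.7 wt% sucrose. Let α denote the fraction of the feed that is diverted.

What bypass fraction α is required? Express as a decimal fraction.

All 687.8×0.158 = 108.67 kg/h of sucrose reaches n5, so n5 = 108.67/0.207 = 524.99 kg/h and vapour = 162.81 kg/h.
The evaporator receives (1−α)·687.8 of feed at 0.820 water and removes 0.422 of that water:
0.422×0.820×(1−α)×687.8 = 162.81
(1−α) = 162.81/238.01 = 0.6841;  α = 0.3159.

0.316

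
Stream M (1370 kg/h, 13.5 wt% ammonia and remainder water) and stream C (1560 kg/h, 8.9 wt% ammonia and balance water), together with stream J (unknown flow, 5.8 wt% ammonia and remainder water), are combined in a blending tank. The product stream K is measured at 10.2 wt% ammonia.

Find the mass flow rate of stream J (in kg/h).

566.6 kg/h

Let J be the unknown flow. Total out = 2930 + J.
ammonia balance: 323.79 + 0.058·J = 0.102·(2930 + J)
(0.058 − 0.102)·J = 0.102×2930 − 323.79 = -24.93
J = -24.93 / -0.044 = 566.59 kg/h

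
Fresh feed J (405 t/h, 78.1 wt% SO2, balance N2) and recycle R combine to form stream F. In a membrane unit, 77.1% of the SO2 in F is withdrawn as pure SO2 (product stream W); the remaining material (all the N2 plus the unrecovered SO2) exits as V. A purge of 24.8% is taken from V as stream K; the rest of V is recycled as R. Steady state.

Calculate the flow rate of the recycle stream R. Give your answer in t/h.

N2 enters only via J and leaves only via the purge: 405×0.219 = 0.248×(N2 in V), and the membrane unit passes all N2, so N2 in F = N2 in V = 357.64 t/h.
SO2 in F: m_A = 405×0.781 + (1−0.248)·(1−0.771)·m_A, so m_A = 316.31/0.8278 = 382.11 t/h.
V = (1−0.771)×382.11 + 357.64 = 445.14 t/h.
Recycle R = (1−0.248)×445.14 = 334.75 t/h.

334.7 t/h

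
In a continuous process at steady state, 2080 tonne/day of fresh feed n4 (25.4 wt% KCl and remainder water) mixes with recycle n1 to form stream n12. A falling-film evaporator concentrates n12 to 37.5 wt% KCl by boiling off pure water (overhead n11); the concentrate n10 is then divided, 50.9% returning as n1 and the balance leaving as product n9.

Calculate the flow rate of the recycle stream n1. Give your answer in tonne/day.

Overall KCl balance (none leaves overhead): KCl in fresh feed = KCl in product, i.e. 2080×0.254 = (1−0.509)·n10·0.375.
n10 = 528.32/(0.375×0.491) = 2869.4 tonne/day.
Recycle n1 = 0.509×2869.4 = 1460.5 tonne/day.

1461 tonne/day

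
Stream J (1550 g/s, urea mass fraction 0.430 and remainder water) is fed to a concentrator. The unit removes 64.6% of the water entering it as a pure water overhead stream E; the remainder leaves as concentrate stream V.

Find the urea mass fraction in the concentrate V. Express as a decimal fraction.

0.681

urea is not removed: 1550×0.430 = 666.5 g/s of urea enters V.
water entering = 1550×0.570 = 883.5 g/s; overhead removed = 0.646×883.5 = 570.74 g/s.
Concentrate = 1550 − 570.74 = 979.26 g/s.
Mass fraction = 666.5/979.26 = 0.681.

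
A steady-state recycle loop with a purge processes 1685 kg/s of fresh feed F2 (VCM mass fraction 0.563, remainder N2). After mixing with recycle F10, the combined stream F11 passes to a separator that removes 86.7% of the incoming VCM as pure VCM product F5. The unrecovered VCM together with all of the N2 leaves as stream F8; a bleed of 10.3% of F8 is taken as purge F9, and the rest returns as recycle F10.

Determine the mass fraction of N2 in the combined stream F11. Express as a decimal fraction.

N2 enters only via F2 and leaves only via the purge: 1685×0.437 = 0.103×(N2 in F8), and the separator passes all N2, so N2 in F11 = N2 in F8 = 7149 kg/s.
VCM in F11: m_A = 1685×0.563 + (1−0.103)·(1−0.867)·m_A, so m_A = 948.65/0.8807 = 1077.2 kg/s.
F11 = 1077.2 + 7149 = 8226.1 kg/s.
N2 fraction in F11 = 7149/8226.1 = 0.869.

0.869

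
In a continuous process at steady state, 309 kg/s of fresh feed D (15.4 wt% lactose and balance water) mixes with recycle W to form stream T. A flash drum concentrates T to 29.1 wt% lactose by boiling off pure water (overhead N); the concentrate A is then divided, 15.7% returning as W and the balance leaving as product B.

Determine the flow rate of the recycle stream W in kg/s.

Overall lactose balance (none leaves overhead): lactose in fresh feed = lactose in product, i.e. 309×0.154 = (1−0.157)·A·0.291.
A = 47.586/(0.291×0.843) = 193.98 kg/s.
Recycle W = 0.157×193.98 = 30.455 kg/s.

30.45 kg/s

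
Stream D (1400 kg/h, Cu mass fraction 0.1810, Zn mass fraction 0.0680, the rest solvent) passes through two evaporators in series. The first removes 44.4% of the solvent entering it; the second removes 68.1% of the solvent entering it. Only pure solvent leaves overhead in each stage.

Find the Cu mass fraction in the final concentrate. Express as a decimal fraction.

solvent in feed = 1400×0.751 = 1051.4 kg/h.
After stage 1: solvent left = (1−0.444)×1051.4 = 584.58; stream total = 933.18 kg/h.
After stage 2: solvent left = (1−0.681)×584.58 = 186.48; final concentrate = 535.08 kg/h.
Cu fraction = 253.4/535.08 = 0.4736.

0.4736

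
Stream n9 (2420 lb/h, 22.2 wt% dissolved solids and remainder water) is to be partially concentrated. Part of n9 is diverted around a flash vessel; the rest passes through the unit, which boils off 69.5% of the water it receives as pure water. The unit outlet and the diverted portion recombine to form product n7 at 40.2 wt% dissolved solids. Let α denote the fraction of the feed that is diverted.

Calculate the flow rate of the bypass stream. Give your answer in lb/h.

All 2420×0.222 = 537.24 lb/h of dissolved solids reaches n7, so n7 = 537.24/0.402 = 1336.4 lb/h and vapour = 1083.6 lb/h.
The evaporator receives (1−α)·2420 of feed at 0.778 water and removes 0.695 of that water:
0.695×0.778×(1−α)×2420 = 1083.6
(1−α) = 1083.6/1308.5 = 0.8281;  α = 0.1719.
Bypass flow = 0.1719×2420 = 416 lb/h.

416 lb/h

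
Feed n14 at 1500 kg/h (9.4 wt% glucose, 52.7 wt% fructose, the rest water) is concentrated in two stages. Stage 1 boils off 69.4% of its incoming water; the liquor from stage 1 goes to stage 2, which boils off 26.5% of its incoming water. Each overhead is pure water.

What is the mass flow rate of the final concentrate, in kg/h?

1059 kg/h

water in feed = 1500×0.379 = 568.5 kg/h.
After stage 1: water left = (1−0.694)×568.5 = 173.96; stream total = 1105.5 kg/h.
After stage 2: water left = (1−0.265)×173.96 = 127.86; final concentrate = 1059.4 kg/h.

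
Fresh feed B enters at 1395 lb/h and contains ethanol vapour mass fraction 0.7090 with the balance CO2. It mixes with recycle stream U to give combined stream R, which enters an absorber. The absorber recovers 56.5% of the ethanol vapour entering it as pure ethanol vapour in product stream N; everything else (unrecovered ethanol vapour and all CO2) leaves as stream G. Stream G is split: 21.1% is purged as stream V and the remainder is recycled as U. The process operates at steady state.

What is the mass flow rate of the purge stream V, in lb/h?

CO2 enters only via B and leaves only via the purge: 1395×0.291 = 0.211×(CO2 in G), and the absorber passes all CO2, so CO2 in R = CO2 in G = 1923.9 lb/h.
ethanol vapour in R: m_A = 1395×0.709 + (1−0.211)·(1−0.565)·m_A, so m_A = 989.05/0.6568 = 1505.9 lb/h.
G = (1−0.565)×1505.9 + 1923.9 = 2579 lb/h.
Purge V = 0.211×2579 = 544.16 lb/h.

544.2 lb/h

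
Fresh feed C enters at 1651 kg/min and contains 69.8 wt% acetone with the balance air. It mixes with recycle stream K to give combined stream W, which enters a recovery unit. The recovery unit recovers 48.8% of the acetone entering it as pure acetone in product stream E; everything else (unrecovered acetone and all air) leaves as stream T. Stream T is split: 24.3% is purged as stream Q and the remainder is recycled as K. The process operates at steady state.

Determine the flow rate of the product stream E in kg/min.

acetone in W: m_A = 1651×0.698 + (1−0.243)·(1−0.488)·m_A, so m_A = 1152.4/0.6124 = 1881.7 kg/min.
Product E = 0.488×1881.7 = 918.28 kg/min.

918.3 kg/min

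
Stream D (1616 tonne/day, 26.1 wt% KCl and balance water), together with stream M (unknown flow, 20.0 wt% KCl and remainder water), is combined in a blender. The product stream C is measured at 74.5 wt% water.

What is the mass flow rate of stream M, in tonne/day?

176.3 tonne/day

Let M be the unknown flow. Total out = 1616 + M.
water balance: 1194.2 + 0.800·M = 0.745·(1616 + M)
(0.800 − 0.745)·M = 0.745×1616 − 1194.2 = 9.696
M = 9.696 / 0.055 = 176.29 tonne/day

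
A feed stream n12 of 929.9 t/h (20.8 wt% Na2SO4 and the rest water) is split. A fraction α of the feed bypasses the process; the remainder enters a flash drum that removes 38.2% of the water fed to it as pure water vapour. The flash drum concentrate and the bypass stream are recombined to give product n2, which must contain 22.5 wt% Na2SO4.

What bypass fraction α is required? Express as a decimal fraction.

0.750

All 929.9×0.208 = 193.42 t/h of Na2SO4 reaches n2, so n2 = 193.42/0.225 = 859.64 t/h and vapour = 70.259 t/h.
The evaporator receives (1−α)·929.9 of feed at 0.792 water and removes 0.382 of that water:
0.382×0.792×(1−α)×929.9 = 70.259
(1−α) = 70.259/281.34 = 0.2497;  α = 0.7503.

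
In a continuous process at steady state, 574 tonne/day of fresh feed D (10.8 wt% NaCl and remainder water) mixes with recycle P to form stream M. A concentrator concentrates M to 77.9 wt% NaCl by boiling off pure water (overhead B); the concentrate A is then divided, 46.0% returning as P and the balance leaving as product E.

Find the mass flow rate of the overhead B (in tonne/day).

494.4 tonne/day

Overall NaCl balance (none leaves overhead): NaCl in fresh feed = NaCl in product, i.e. 574×0.108 = (1−0.460)·A·0.779.
A = 61.992/(0.779×0.540) = 147.37 tonne/day.
Recycle P = 0.460×147.37 = 67.789 tonne/day.
Combined feed M = 574 + 67.789 = 641.79 tonne/day.
Overhead B = M − A = 641.79 − 147.37 = 494.42 tonne/day.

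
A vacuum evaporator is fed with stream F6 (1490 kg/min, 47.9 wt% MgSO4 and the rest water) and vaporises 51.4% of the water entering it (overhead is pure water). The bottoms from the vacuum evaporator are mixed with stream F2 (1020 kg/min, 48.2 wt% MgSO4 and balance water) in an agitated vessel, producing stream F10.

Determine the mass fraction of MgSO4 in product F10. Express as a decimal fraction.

Vapour removed = 0.514×0.521×1490 = 399.01 kg/min; concentrate = 1091 kg/min.
MgSO4 reaching the mixer = 713.71 (from concentrate) + 1020×0.482 = 1205.3 kg/min.
Product flow = 1091 + 1020 = 2111 kg/min; MgSO4 fraction = 0.571.

0.571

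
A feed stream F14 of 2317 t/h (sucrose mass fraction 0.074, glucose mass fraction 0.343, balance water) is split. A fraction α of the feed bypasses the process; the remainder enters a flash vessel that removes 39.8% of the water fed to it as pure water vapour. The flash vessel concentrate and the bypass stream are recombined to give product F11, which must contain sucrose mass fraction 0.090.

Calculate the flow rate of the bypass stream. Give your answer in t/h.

All 2317×0.074 = 171.46 t/h of sucrose reaches F11, so F11 = 171.46/0.090 = 1905.1 t/h and vapour = 411.91 t/h.
The evaporator receives (1−α)·2317 of feed at 0.583 water and removes 0.398 of that water:
0.398×0.583×(1−α)×2317 = 411.91
(1−α) = 411.91/537.62 = 0.7662;  α = 0.2338.
Bypass flow = 0.2338×2317 = 541.78 t/h.

541.8 t/h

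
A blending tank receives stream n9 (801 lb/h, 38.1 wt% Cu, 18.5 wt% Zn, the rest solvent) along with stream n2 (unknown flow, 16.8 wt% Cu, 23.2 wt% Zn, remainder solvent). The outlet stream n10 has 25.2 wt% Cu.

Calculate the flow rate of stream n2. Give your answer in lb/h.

Let n2 be the unknown flow. Total out = 801 + n2.
Cu balance: 305.18 + 0.168·n2 = 0.252·(801 + n2)
(0.168 − 0.252)·n2 = 0.252×801 − 305.18 = -103.33
n2 = -103.33 / -0.084 = 1230.1 lb/h

1230 lb/h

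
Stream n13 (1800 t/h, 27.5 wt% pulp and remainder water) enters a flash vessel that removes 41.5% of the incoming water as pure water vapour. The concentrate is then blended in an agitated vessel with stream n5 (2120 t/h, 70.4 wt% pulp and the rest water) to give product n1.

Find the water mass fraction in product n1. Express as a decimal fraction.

0.412

Vapour removed = 0.415×0.725×1800 = 541.57 t/h; concentrate = 1258.4 t/h.
water reaching the mixer = 763.43 (from concentrate) + 2120×0.296 = 1390.9 t/h.
Product flow = 1258.4 + 2120 = 3378.4 t/h; water fraction = 0.412.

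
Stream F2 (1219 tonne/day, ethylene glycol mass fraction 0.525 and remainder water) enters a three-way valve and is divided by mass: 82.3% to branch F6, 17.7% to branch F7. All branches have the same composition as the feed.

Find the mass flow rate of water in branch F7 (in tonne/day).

Branch F7 total = 0.177×1219 = 215.76 tonne/day.
water in F7 = 0.475×215.76 = 102.49 tonne/day.

102.5 tonne/day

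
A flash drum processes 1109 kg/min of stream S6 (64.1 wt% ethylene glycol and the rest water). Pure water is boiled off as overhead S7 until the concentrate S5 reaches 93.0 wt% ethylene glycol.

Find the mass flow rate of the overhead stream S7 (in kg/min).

ethylene glycol is conserved: 1109×0.641 = 710.87 kg/min all reports to the concentrate.
Concentrate = 710.87/(target fraction) = 764.38 kg/min.
Overhead = 1109 − 764.38 = 344.62 kg/min.

344.6 kg/min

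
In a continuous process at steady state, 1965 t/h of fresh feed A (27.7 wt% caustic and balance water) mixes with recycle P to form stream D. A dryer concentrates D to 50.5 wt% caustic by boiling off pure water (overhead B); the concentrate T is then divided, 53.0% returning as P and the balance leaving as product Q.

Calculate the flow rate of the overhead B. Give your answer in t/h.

887.2 t/h

Overall caustic balance (none leaves overhead): caustic in fresh feed = caustic in product, i.e. 1965×0.277 = (1−0.530)·T·0.505.
T = 544.31/(0.505×0.470) = 2293.3 t/h.
Recycle P = 0.530×2293.3 = 1215.4 t/h.
Combined feed D = 1965 + 1215.4 = 3180.4 t/h.
Overhead B = D − T = 3180.4 − 2293.3 = 887.17 t/h.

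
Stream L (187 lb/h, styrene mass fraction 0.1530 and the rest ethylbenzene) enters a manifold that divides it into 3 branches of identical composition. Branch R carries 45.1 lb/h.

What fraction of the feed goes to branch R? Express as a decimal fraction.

0.241

Fraction to R = 45.1/187 = 0.2412.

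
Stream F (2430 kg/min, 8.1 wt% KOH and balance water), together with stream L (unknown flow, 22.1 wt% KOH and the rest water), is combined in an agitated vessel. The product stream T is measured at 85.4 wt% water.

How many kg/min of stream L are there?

Let L be the unknown flow. Total out = 2430 + L.
water balance: 2233.2 + 0.779·L = 0.854·(2430 + L)
(0.779 − 0.854)·L = 0.854×2430 − 2233.2 = -157.95
L = -157.95 / -0.075 = 2106 kg/min

2106 kg/min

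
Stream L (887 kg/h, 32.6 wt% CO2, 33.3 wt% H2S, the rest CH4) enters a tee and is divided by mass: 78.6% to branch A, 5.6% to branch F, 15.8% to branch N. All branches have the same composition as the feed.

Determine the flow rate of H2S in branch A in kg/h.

Branch A total = 0.786×887 = 697.18 kg/h.
H2S in A = 0.333×697.18 = 232.16 kg/h.

232.2 kg/h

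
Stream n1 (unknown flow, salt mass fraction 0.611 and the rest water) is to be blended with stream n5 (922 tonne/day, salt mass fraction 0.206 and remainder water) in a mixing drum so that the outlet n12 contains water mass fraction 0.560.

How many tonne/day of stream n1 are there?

1262 tonne/day

Let n1 be the unknown flow. Total out = 922 + n1.
water balance: 732.07 + 0.389·n1 = 0.560·(922 + n1)
(0.389 − 0.560)·n1 = 0.560×922 − 732.07 = -215.75
n1 = -215.75 / -0.171 = 1261.7 tonne/day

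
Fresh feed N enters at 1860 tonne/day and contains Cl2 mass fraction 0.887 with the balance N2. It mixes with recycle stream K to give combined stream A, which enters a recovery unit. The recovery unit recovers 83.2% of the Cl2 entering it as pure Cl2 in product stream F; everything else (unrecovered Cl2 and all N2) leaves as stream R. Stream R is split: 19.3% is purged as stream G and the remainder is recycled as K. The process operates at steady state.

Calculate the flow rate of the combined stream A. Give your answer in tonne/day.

N2 enters only via N and leaves only via the purge: 1860×0.113 = 0.193×(N2 in R), and the recovery unit passes all N2, so N2 in A = N2 in R = 1089 tonne/day.
Cl2 in A: m_A = 1860×0.887 + (1−0.193)·(1−0.832)·m_A, so m_A = 1649.8/0.8644 = 1908.6 tonne/day.
A = 1908.6 + 1089 = 2997.6 tonne/day.

2998 tonne/day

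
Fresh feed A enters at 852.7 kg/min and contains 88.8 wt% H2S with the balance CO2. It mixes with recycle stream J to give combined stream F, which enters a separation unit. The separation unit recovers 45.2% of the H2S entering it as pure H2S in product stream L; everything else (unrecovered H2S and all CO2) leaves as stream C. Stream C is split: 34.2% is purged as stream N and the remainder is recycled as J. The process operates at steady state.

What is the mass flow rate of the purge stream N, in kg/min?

317.4 kg/min

CO2 enters only via A and leaves only via the purge: 852.7×0.112 = 0.342×(CO2 in C), and the separation unit passes all CO2, so CO2 in F = CO2 in C = 279.25 kg/min.
H2S in F: m_A = 852.7×0.888 + (1−0.342)·(1−0.452)·m_A, so m_A = 757.2/0.6394 = 1184.2 kg/min.
C = (1−0.452)×1184.2 + 279.25 = 928.19 kg/min.
Purge N = 0.342×928.19 = 317.44 kg/min.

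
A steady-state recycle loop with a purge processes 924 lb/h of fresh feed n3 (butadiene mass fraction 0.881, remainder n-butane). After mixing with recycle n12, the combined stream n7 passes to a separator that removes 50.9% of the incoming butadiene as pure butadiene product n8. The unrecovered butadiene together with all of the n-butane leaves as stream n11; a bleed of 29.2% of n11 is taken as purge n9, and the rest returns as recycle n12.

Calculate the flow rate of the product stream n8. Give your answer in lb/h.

butadiene in n7: m_A = 924×0.881 + (1−0.292)·(1−0.509)·m_A, so m_A = 814.04/0.6524 = 1247.8 lb/h.
Product n8 = 0.509×1247.8 = 635.14 lb/h.

635.1 lb/h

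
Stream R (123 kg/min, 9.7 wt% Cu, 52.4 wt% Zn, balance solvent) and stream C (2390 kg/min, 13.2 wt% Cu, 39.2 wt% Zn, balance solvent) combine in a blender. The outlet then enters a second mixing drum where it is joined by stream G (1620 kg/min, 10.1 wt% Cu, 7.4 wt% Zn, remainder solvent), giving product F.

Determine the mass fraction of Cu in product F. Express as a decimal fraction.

Overall, product flow = 4133 kg/min.
Cu in = 123×0.097 + 2390×0.132 + 1620×0.101 = 491.03 kg/min.
Cu fraction in F = 0.119.

0.119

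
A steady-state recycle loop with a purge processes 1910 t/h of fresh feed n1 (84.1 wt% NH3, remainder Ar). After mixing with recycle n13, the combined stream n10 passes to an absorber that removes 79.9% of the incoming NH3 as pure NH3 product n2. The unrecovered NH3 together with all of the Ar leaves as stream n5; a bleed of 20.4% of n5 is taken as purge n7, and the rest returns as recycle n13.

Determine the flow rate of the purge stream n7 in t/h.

382.1 t/h

Ar enters only via n1 and leaves only via the purge: 1910×0.159 = 0.204×(Ar in n5), and the absorber passes all Ar, so Ar in n10 = Ar in n5 = 1488.7 t/h.
NH3 in n10: m_A = 1910×0.841 + (1−0.204)·(1−0.799)·m_A, so m_A = 1606.3/0.8400 = 1912.3 t/h.
n5 = (1−0.799)×1912.3 + 1488.7 = 1873 t/h.
Purge n7 = 0.204×1873 = 382.1 t/h.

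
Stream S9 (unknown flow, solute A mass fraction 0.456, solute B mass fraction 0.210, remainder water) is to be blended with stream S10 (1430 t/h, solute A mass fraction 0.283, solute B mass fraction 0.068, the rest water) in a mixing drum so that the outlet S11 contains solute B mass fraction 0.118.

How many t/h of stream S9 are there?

Let S9 be the unknown flow. Total out = 1430 + S9.
solute B balance: 97.24 + 0.210·S9 = 0.118·(1430 + S9)
(0.210 − 0.118)·S9 = 0.118×1430 − 97.24 = 71.5
S9 = 71.5 / 0.092 = 777.17 t/h

777.2 t/h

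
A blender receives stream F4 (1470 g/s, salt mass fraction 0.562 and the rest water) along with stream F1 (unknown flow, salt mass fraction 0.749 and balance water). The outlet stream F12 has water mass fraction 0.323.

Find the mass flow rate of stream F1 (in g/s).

2348 g/s

Let F1 be the unknown flow. Total out = 1470 + F1.
water balance: 643.86 + 0.251·F1 = 0.323·(1470 + F1)
(0.251 − 0.323)·F1 = 0.323×1470 − 643.86 = -169.05
F1 = -169.05 / -0.072 = 2347.9 g/s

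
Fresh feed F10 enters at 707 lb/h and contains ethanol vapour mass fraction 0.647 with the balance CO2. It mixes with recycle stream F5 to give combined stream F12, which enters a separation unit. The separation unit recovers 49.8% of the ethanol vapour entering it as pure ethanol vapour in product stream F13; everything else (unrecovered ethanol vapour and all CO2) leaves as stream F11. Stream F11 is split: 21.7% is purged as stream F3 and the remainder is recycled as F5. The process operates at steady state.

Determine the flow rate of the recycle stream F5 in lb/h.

1197 lb/h

CO2 enters only via F10 and leaves only via the purge: 707×0.353 = 0.217×(CO2 in F11), and the separation unit passes all CO2, so CO2 in F12 = CO2 in F11 = 1150.1 lb/h.
ethanol vapour in F12: m_A = 707×0.647 + (1−0.217)·(1−0.498)·m_A, so m_A = 457.43/0.6069 = 753.67 lb/h.
F11 = (1−0.498)×753.67 + 1150.1 = 1528.4 lb/h.
Recycle F5 = (1−0.217)×1528.4 = 1196.8 lb/h.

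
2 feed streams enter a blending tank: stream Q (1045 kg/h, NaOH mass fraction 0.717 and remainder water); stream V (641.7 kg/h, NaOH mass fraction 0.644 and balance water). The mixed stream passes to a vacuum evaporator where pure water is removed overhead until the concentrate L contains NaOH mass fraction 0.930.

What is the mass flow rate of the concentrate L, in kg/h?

1250 kg/h

NaOH entering = 1045×0.717 + 641.7×0.644 = 1162.5 kg/h.
All NaOH reports to L, so L = 1162.5/0.930 = 1250 kg/h.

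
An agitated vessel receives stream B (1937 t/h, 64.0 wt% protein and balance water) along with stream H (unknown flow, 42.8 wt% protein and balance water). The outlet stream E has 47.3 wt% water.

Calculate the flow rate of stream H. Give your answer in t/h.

2211 t/h

Let H be the unknown flow. Total out = 1937 + H.
water balance: 697.32 + 0.572·H = 0.473·(1937 + H)
(0.572 − 0.473)·H = 0.473×1937 − 697.32 = 218.88
H = 218.88 / 0.099 = 2210.9 t/h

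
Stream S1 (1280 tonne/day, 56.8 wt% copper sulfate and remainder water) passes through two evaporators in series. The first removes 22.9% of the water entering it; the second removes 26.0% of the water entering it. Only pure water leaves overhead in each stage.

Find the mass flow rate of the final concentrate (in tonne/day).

water in feed = 1280×0.432 = 552.96 tonne/day.
After stage 1: water left = (1−0.229)×552.96 = 426.33; stream total = 1153.4 tonne/day.
After stage 2: water left = (1−0.260)×426.33 = 315.49; final concentrate = 1042.5 tonne/day.

1043 tonne/day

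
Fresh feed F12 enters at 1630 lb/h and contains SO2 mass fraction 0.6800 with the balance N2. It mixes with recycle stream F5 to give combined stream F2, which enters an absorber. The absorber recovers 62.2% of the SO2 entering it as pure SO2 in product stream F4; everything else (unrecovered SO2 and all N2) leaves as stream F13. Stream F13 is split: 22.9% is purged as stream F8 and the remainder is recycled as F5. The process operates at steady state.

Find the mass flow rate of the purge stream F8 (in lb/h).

N2 enters only via F12 and leaves only via the purge: 1630×0.320 = 0.229×(N2 in F13), and the absorber passes all N2, so N2 in F2 = N2 in F13 = 2277.7 lb/h.
SO2 in F2: m_A = 1630×0.680 + (1−0.229)·(1−0.622)·m_A, so m_A = 1108.4/0.7086 = 1564.3 lb/h.
F13 = (1−0.622)×1564.3 + 2277.7 = 2869 lb/h.
Purge F8 = 0.229×2869 = 657.01 lb/h.

657 lb/h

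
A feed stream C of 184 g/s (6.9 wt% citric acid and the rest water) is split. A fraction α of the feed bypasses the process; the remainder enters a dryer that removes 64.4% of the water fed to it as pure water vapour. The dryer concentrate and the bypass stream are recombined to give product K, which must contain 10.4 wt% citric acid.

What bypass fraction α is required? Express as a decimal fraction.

0.439

All 184×0.069 = 12.696 g/s of citric acid reaches K, so K = 12.696/0.104 = 122.08 g/s and vapour = 61.923 g/s.
The evaporator receives (1−α)·184 of feed at 0.931 water and removes 0.644 of that water:
0.644×0.931×(1−α)×184 = 61.923
(1−α) = 61.923/110.32 = 0.5613;  α = 0.4387.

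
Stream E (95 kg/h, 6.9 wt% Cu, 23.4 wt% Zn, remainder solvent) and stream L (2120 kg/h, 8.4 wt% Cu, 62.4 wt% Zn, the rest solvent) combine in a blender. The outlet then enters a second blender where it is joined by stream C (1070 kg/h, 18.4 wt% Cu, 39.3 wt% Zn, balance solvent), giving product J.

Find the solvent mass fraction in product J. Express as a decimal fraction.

Overall, product flow = 3285 kg/h.
solvent in = 95×0.697 + 2120×0.292 + 1070×0.423 = 1137.9 kg/h.
solvent fraction in J = 0.3464.

0.3464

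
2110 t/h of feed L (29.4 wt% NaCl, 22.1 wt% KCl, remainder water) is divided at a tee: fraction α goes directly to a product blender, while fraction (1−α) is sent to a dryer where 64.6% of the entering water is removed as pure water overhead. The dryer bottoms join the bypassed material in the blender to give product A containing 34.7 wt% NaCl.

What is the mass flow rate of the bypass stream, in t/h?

1081 t/h

All 2110×0.294 = 620.34 t/h of NaCl reaches A, so A = 620.34/0.347 = 1787.7 t/h and vapour = 322.28 t/h.
The evaporator receives (1−α)·2110 of feed at 0.485 water and removes 0.646 of that water:
0.646×0.485×(1−α)×2110 = 322.28
(1−α) = 322.28/661.08 = 0.4875;  α = 0.5125.
Bypass flow = 0.5125×2110 = 1081.4 t/h.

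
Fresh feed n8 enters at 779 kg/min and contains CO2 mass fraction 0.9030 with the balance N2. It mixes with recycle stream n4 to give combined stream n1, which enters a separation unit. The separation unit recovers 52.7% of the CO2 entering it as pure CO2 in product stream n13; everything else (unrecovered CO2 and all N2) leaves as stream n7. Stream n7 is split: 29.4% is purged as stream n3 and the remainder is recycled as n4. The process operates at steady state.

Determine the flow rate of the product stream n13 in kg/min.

556.6 kg/min

CO2 in n1: m_A = 779×0.903 + (1−0.294)·(1−0.527)·m_A, so m_A = 703.44/0.6661 = 1056.1 kg/min.
Product n13 = 0.527×1056.1 = 556.57 kg/min.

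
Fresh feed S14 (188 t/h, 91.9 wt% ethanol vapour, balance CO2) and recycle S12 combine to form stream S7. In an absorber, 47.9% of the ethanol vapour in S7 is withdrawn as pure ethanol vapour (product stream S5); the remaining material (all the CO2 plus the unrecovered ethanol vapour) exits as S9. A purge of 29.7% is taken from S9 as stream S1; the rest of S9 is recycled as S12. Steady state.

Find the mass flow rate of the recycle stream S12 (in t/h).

135.9 t/h

CO2 enters only via S14 and leaves only via the purge: 188×0.081 = 0.297×(CO2 in S9), and the absorber passes all CO2, so CO2 in S7 = CO2 in S9 = 51.273 t/h.
ethanol vapour in S7: m_A = 188×0.919 + (1−0.297)·(1−0.479)·m_A, so m_A = 172.77/0.6337 = 272.62 t/h.
S9 = (1−0.479)×272.62 + 51.273 = 193.31 t/h.
Recycle S12 = (1−0.297)×193.31 = 135.9 t/h.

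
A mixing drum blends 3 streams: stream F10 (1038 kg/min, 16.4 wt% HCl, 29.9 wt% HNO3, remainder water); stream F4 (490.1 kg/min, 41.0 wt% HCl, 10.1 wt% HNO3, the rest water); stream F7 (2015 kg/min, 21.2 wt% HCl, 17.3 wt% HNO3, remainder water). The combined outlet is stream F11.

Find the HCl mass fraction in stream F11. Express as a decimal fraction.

Total flow out = 1038 + 490.1 + 2015 = 3543.1 kg/min.
HCl in = 1038×0.164 + 490.1×0.410 + 2015×0.212 = 798.35 kg/min.
HCl mass fraction in F11 = 798.35/3543.1 = 0.225.

0.225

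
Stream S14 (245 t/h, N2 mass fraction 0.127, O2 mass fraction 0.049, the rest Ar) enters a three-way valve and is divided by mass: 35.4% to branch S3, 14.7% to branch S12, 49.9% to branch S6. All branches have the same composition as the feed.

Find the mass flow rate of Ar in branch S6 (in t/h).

Branch S6 total = 0.499×245 = 122.25 t/h.
Ar in S6 = 0.824×122.25 = 100.74 t/h.

100.7 t/h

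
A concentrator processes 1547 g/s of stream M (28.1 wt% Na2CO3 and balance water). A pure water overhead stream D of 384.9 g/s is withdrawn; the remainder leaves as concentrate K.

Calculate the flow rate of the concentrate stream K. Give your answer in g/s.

1162 g/s

Concentrate = 1547 − 384.9 = 1162.1 g/s.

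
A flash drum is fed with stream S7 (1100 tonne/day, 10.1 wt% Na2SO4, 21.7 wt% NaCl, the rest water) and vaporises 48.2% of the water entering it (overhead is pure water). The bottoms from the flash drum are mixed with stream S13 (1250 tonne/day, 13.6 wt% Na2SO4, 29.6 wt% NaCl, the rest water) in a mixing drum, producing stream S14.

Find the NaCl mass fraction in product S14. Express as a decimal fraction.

0.306

Vapour removed = 0.482×0.682×1100 = 361.6 tonne/day; concentrate = 738.4 tonne/day.
NaCl reaching the mixer = 238.7 (from concentrate) + 1250×0.296 = 608.7 tonne/day.
Product flow = 738.4 + 1250 = 1988.4 tonne/day; NaCl fraction = 0.306.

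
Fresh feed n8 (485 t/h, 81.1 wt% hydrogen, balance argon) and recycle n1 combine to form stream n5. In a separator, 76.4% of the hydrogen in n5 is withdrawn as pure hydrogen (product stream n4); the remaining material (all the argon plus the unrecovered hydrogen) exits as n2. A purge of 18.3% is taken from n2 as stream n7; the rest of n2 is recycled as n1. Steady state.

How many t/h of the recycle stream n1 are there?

argon enters only via n8 and leaves only via the purge: 485×0.189 = 0.183×(argon in n2), and the separator passes all argon, so argon in n5 = argon in n2 = 500.9 t/h.
hydrogen in n5: m_A = 485×0.811 + (1−0.183)·(1−0.764)·m_A, so m_A = 393.34/0.8072 = 487.29 t/h.
n2 = (1−0.764)×487.29 + 500.9 = 615.9 t/h.
Recycle n1 = (1−0.183)×615.9 = 503.19 t/h.

503.2 t/h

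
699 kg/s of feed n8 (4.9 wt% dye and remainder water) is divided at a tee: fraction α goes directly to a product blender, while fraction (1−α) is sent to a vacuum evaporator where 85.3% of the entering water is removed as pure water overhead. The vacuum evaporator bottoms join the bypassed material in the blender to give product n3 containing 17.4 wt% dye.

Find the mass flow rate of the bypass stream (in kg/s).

79.97 kg/s

All 699×0.049 = 34.251 kg/s of dye reaches n3, so n3 = 34.251/0.174 = 196.84 kg/s and vapour = 502.16 kg/s.
The evaporator receives (1−α)·699 of feed at 0.951 water and removes 0.853 of that water:
0.853×0.951×(1−α)×699 = 502.16
(1−α) = 502.16/567.03 = 0.8856;  α = 0.1144.
Bypass flow = 0.1144×699 = 79.975 kg/s.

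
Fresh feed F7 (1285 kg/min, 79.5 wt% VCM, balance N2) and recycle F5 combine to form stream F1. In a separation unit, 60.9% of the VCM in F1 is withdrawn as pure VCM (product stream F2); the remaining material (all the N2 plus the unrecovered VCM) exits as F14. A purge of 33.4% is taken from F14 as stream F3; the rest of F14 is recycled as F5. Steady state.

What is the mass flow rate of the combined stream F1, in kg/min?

N2 enters only via F7 and leaves only via the purge: 1285×0.205 = 0.334×(N2 in F14), and the separation unit passes all N2, so N2 in F1 = N2 in F14 = 788.7 kg/min.
VCM in F1: m_A = 1285×0.795 + (1−0.334)·(1−0.609)·m_A, so m_A = 1021.6/0.7396 = 1381.3 kg/min.
F1 = 1381.3 + 788.7 = 2170 kg/min.

2170 kg/min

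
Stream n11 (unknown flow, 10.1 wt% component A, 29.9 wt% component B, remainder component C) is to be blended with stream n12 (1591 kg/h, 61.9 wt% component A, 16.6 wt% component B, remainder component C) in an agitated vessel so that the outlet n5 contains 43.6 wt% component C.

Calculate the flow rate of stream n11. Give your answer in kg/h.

Let n11 be the unknown flow. Total out = 1591 + n11.
component C balance: 342.06 + 0.600·n11 = 0.436·(1591 + n11)
(0.600 − 0.436)·n11 = 0.436×1591 − 342.06 = 351.61
n11 = 351.61 / 0.164 = 2144 kg/h

2144 kg/h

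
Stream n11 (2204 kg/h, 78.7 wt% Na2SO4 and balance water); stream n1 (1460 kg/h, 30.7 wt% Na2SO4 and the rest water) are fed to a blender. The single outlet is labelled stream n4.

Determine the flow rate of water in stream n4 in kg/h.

1481 kg/h

water out = water in = 2204×0.213 + 1460×0.693 = 1481.2 kg/h.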